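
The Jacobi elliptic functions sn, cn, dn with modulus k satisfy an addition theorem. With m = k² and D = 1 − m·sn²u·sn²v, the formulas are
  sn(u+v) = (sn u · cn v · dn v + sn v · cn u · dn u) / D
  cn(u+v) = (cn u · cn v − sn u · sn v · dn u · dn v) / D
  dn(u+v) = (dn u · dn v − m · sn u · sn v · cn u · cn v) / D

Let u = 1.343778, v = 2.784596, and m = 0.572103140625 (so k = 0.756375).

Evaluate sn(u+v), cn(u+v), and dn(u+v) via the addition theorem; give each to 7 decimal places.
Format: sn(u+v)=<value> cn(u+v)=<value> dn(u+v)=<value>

sn u = 0.9252911444426905, cn u = 0.3792575615804332, dn u = 0.7142730970754747
sn v = 0.823317122101268, cn v = -0.5675816385815222, dn v = 0.7824316367758789
m = k² = 0.572103140625
D = 1 − m·sn²u·sn²v = 0.6679790881414405
sn(u+v) = (sn u·cn v·dn v + sn v·cn u·dn u)/D = -0.1878848539759343/0.6679790881414405 = -0.2812735567795962
cn(u+v) = (cn u·cn v − sn u·sn v·dn u·dn v)/D = -0.6410111885456541/0.6679790881414405 = -0.9596276289564381
dn(u+v) = (dn u·dn v − m·sn u·sn v·cn u·cn v)/D = 0.6526870692436622/0.6679790881414405 = 0.977107039472858

sn(u+v)=-0.2812736 cn(u+v)=-0.9596276 dn(u+v)=0.9771070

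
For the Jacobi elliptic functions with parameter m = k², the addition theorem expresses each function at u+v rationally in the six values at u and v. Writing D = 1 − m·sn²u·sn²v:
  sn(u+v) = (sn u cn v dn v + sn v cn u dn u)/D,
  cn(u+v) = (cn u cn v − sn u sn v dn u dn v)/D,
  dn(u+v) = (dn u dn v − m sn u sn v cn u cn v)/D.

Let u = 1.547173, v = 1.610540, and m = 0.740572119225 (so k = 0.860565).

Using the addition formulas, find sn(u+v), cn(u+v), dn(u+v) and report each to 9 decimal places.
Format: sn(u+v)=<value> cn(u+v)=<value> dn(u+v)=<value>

sn u = 0.9508146210090917, cn u = 0.3097604824301146, dn u = 0.5748799251120862
sn v = 0.961348959275553, cn v = 0.2753328503826072, dn v = 0.5617555555410131
m = k² = 0.740572119225
D = 1 − m·sn²u·sn²v = 0.381241494744505
sn(u+v) = (sn u·cn v·dn v + sn v·cn u·dn u)/D = 0.3182545633030098/0.381241494744505 = 0.8347846907805592
cn(u+v) = (cn u·cn v − sn u·sn v·dn u·dn v)/D = -0.2099026208789089/0.381241494744505 = -0.5505765342242676
dn(u+v) = (dn u·dn v − m·sn u·sn v·cn u·cn v)/D = 0.2652084350832089/0.381241494744505 = 0.6956442012193415

sn(u+v)=0.834784691 cn(u+v)=-0.550576534 dn(u+v)=0.695644201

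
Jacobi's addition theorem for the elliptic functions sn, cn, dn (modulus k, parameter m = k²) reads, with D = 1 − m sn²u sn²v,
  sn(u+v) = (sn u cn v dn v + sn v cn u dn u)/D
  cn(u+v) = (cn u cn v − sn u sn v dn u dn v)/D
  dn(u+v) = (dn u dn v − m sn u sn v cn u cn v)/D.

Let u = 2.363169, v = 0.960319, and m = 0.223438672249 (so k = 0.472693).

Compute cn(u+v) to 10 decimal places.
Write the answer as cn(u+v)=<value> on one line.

sn u = 0.8141641627454957, cn u = -0.5806347527498901, dn u = 0.9229792565182486
sn v = 0.8034121925753866, cn v = 0.5954232518311742, dn v = 0.9250820412296293
m = k² = 0.223438672249
D = 1 − m·sn²u·sn²v = 0.9043997247685884
cn(u+v) = (cn u·cn v − sn u·sn v·dn u·dn v)/D = -0.9042226783274765/0.9043997247685884 = -0.9998042387273424

cn(u+v)=-0.9998042387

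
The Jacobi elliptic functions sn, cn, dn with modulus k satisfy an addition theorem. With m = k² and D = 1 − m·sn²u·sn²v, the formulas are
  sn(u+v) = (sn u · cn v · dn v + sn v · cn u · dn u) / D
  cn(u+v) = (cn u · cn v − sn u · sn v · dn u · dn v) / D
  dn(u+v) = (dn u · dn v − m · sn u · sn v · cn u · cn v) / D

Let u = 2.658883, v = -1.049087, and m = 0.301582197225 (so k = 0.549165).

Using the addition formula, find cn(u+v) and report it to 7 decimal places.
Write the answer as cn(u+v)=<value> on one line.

cn(u+v)=0.0877024

sn u = 0.6819448605175641, cn u = -0.7314035870938015, dn u = 0.9272268132742214
sn v = -0.8429431061411055, cn v = 0.538002713570466, dn v = 0.8864027531720907
m = k² = 0.301582197225
D = 1 − m·sn²u·sn²v = 0.9003446201724972
cn(u+v) = (cn u·cn v − sn u·sn v·dn u·dn v)/D = 0.07896240295811147/0.9003446201724972 = 0.08770242103849418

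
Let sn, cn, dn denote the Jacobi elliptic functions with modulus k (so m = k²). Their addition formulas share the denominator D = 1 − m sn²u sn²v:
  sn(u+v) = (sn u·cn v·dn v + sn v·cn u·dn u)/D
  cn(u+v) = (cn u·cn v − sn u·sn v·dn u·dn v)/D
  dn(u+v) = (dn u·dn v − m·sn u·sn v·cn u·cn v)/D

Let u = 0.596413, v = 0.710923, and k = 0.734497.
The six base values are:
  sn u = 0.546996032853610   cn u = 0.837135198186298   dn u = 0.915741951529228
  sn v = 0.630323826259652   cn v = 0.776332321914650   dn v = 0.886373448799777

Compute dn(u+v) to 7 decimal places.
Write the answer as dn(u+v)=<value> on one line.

m = k² = 0.539485843009
D = 1 − m·sn²u·sn²v = 0.9358678420834349
dn(u+v) = (dn u·dn v − m·sn u·sn v·cn u·cn v)/D = 0.6908046833637937/0.9358678420834349 = 0.7381434133113496

dn(u+v)=0.7381434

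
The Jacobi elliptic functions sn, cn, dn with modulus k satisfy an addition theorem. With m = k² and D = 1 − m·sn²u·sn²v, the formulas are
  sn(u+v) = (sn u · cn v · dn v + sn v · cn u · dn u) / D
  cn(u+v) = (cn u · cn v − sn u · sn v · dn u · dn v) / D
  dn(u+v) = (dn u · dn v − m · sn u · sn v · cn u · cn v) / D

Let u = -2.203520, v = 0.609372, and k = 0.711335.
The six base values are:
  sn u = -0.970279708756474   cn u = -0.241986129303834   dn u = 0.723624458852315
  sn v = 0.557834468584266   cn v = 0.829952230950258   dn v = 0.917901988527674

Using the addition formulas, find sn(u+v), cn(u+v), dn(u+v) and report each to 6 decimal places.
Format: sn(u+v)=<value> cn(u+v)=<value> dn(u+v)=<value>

sn(u+v)=-0.982495 cn(u+v)=0.186288 dn(u+v)=0.715236

m = k² = 0.505997482225
D = 1 − m·sn²u·sn²v = 0.8517642531443369
sn(u+v) = (sn u·cn v·dn v + sn v·cn u·dn u)/D = -0.836854211307074/0.8517642531443369 = -0.982495107323157
cn(u+v) = (cn u·cn v − sn u·sn v·dn u·dn v)/D = 0.1586737910057778/0.8517642531443369 = 0.1862883895632205
dn(u+v) = (dn u·dn v − m·sn u·sn v·cn u·cn v)/D = 0.6092123364461255/0.8517642531443369 = 0.7152358580407465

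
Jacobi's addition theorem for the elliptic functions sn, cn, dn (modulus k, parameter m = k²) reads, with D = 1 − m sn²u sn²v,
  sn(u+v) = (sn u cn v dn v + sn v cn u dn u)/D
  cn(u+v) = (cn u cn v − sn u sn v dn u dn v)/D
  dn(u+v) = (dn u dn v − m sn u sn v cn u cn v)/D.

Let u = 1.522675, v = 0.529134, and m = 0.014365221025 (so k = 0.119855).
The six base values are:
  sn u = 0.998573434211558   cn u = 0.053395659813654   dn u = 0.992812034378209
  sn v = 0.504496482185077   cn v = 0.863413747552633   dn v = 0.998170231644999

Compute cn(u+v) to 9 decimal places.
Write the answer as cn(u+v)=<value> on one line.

m = k² = 0.014365221025
D = 1 − m·sn²u·sn²v = 0.9963542354888683
cn(u+v) = (cn u·cn v − sn u·sn v·dn u·dn v)/D = -0.4531379388212394/0.9963542354888683 = -0.4547960180034805

cn(u+v)=-0.454796018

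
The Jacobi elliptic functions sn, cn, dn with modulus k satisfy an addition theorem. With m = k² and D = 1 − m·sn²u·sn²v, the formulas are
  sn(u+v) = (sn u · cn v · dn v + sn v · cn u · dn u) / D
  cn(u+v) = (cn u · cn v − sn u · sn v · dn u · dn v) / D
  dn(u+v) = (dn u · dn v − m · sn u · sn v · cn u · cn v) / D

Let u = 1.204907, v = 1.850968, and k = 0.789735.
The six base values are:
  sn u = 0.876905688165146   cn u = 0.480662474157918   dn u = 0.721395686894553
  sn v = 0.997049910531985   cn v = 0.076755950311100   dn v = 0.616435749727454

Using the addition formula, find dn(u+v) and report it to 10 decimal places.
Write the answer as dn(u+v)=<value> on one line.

m = k² = 0.623681370225
D = 1 − m·sn²u·sn²v = 0.5232372197669518
dn(u+v) = (dn u·dn v − m·sn u·sn v·cn u·cn v)/D = 0.4245760899674767/0.5232372197669518 = 0.8114409180535389

dn(u+v)=0.8114409181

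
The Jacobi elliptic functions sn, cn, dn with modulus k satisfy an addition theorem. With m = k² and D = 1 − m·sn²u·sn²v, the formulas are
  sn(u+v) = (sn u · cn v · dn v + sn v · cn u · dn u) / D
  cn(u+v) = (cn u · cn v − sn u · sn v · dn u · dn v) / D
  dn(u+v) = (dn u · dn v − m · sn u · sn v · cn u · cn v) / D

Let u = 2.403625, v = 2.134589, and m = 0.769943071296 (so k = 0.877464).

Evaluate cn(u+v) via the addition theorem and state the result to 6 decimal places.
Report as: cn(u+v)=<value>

cn(u+v)=-0.988762

sn u = 0.9948856306777706, cn u = -0.1010078307404662, dn u = 0.4877625815136146
sn v = 0.9995955694615533, cn v = 0.02843760736828979, dn v = 0.4802911406124207
m = k² = 0.769943071296
D = 1 − m·sn²u·sn²v = 0.2385286343233238
cn(u+v) = (cn u·cn v − sn u·sn v·dn u·dn v)/D = -0.2358480737535877/0.2385286343233238 = -0.988762101550866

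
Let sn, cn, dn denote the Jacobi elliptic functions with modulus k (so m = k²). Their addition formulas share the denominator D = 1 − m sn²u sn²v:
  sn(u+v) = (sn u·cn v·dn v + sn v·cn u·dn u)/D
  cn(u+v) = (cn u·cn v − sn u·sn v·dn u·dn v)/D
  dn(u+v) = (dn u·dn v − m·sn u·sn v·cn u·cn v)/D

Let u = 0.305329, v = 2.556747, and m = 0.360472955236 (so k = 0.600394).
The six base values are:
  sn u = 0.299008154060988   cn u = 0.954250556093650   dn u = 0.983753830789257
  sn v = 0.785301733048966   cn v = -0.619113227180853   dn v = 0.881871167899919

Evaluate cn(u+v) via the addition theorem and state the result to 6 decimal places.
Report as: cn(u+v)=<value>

cn(u+v)=-0.810610

m = k² = 0.360472955236
D = 1 − m·sn²u·sn²v = 0.9801247837583239
cn(u+v) = (cn u·cn v − sn u·sn v·dn u·dn v)/D = -0.7944985875536063/0.9801247837583239 = -0.810609629221978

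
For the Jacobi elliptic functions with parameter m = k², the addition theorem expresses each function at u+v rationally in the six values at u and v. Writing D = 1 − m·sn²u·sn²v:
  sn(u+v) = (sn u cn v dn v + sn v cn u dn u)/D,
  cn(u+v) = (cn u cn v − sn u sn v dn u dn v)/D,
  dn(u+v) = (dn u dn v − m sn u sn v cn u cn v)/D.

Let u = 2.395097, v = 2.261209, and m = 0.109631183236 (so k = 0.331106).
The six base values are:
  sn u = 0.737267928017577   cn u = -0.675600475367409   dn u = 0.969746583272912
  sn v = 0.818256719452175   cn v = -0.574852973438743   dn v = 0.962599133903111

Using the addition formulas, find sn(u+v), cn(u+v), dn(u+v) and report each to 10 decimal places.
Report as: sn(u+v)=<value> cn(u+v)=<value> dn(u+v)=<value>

sn(u+v)=-0.9832920422 cn(u+v)=-0.1820350510 dn(u+v)=0.9455165990

m = k² = 0.109631183236
D = 1 − m·sn²u·sn²v = 0.9601008222071952
sn(u+v) = (sn u·cn v·dn v + sn v·cn u·dn u)/D = -0.9440594981657189/0.9601008222071952 = -0.9832920421788634
cn(u+v) = (cn u·cn v − sn u·sn v·dn u·dn v)/D = -0.1747720021228325/0.9601008222071952 = -0.182035050986672
dn(u+v) = (dn u·dn v − m·sn u·sn v·cn u·cn v)/D = 0.9077912640919743/0.9601008222071952 = 0.9455165989807555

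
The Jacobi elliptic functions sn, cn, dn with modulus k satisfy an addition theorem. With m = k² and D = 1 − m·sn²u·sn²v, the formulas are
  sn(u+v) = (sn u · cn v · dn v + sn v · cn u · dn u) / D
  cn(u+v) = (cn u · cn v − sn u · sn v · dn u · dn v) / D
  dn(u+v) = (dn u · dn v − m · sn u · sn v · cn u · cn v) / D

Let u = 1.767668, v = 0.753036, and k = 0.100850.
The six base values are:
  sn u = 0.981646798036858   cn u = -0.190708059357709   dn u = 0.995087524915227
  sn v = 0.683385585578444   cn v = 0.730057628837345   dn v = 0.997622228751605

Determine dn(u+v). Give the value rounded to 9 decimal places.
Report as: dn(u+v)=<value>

m = k² = 0.0101707225
D = 1 − m·sn²u·sn²v = 0.9954228626799564
dn(u+v) = (dn u·dn v − m·sn u·sn v·cn u·cn v)/D = 0.9936713807271596/0.9954228626799564 = 0.9982404644111937

dn(u+v)=0.998240464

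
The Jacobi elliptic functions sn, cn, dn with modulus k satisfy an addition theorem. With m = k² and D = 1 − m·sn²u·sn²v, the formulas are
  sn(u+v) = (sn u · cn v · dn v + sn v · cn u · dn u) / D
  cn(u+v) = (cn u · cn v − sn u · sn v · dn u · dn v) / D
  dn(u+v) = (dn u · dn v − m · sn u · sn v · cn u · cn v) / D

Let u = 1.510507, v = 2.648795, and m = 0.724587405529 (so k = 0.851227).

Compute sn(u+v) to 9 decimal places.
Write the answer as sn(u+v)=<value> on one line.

sn u = 0.9460060915045008, cn u = 0.3241488467299832, dn u = 0.5929138102668906
sn v = 0.9580427739014816, cn v = -0.2866252664632946, dn v = 0.578740338678686
m = k² = 0.724587405529
D = 1 − m·sn²u·sn²v = 0.4048198398416278
sn(u+v) = (sn u·cn v·dn v + sn v·cn u·dn u)/D = 0.0272034632051569/0.4048198398416278 = 0.06719893771955285

sn(u+v)=0.067198938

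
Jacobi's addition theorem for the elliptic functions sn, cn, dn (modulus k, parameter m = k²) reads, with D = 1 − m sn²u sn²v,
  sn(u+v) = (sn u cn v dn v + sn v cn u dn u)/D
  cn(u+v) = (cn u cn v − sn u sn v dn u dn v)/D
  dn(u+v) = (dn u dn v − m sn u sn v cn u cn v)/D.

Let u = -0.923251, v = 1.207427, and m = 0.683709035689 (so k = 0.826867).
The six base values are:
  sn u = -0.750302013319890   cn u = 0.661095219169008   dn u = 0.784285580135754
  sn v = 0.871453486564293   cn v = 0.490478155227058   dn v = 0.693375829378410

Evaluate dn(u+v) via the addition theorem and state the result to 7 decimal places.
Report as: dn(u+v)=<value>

dn(u+v)=0.9732407

m = k² = 0.683709035689
D = 1 − m·sn²u·sn²v = 0.7076978790252981
dn(u+v) = (dn u·dn v − m·sn u·sn v·cn u·cn v)/D = 0.6887603751753767/0.7076978790252981 = 0.9732406943539187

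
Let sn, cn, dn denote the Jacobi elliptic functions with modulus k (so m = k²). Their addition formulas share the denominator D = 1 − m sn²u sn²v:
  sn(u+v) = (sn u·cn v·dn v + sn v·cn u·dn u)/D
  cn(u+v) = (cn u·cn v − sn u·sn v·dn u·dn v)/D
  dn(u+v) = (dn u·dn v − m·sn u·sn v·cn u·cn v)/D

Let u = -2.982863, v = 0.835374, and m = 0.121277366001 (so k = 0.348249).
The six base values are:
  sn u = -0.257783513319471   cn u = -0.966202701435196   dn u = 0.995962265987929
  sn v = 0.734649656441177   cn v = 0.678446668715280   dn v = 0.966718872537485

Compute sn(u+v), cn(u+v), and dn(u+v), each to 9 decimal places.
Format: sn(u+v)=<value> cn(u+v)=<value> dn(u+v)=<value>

sn(u+v)=-0.879853188 cn(u+v)=-0.475245587 dn(u+v)=0.951900279

m = k² = 0.121277366001
D = 1 − m·sn²u·sn²v = 0.9956503872559115
sn(u+v) = (sn u·cn v·dn v + sn v·cn u·dn u)/D = -0.8760261670974599/0.9956503872559115 = -0.8798531877357623
cn(u+v) = (cn u·cn v − sn u·sn v·dn u·dn v)/D = -0.4731784528096982/0.9956503872559115 = -0.4752455870717975
dn(u+v) = (dn u·dn v − m·sn u·sn v·cn u·cn v)/D = 0.947759881835226/0.9956503872559115 = 0.9519002794217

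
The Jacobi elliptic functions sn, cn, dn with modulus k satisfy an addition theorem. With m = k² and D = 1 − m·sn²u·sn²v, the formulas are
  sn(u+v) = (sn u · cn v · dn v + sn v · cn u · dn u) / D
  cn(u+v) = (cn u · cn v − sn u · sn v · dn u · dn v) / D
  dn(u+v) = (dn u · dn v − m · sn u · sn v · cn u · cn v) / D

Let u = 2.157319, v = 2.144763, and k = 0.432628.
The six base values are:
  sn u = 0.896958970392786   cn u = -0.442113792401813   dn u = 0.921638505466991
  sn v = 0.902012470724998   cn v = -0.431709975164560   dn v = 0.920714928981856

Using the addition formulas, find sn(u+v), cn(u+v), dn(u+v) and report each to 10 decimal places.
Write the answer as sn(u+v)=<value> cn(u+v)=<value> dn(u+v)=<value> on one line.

sn(u+v)=-0.8251644961 cn(u+v)=-0.5648925158 dn(u+v)=0.9341084863

m = k² = 0.187166986384
D = 1 − m·sn²u·sn²v = 0.8774821162449776
sn(u+v) = (sn u·cn v·dn v + sn v·cn u·dn u)/D = -0.7240670882444442/0.8774821162449776 = -0.8251644960503074
cn(u+v) = (cn u·cn v − sn u·sn v·dn u·dn v)/D = -0.495683080254891/0.8774821162449776 = -0.5648925158453086
dn(u+v) = (dn u·dn v − m·sn u·sn v·cn u·cn v)/D = 0.8196634913941036/0.8774821162449776 = 0.9341084863378206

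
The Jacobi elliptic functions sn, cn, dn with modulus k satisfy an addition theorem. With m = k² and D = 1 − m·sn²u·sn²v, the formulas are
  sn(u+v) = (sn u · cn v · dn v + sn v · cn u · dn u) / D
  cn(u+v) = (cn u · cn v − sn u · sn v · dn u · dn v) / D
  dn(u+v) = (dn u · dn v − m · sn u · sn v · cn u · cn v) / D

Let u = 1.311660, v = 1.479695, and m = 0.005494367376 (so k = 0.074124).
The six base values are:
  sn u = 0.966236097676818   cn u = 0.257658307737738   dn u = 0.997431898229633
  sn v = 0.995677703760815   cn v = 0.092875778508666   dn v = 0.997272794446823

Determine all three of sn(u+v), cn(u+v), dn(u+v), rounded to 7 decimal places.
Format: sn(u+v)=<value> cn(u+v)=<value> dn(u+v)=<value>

m = k² = 0.005494367376
D = 1 − m·sn²u·sn²v = 0.9949146391475093
sn(u+v) = (sn u·cn v·dn v + sn v·cn u·dn u)/D = 0.3453809900390999/0.9949146391475093 = 0.3471463545204631
cn(u+v) = (cn u·cn v − sn u·sn v·dn u·dn v)/D = -0.9330418591411802/0.9949146391475093 = -0.9378109663163216
dn(u+v) = (dn u·dn v − m·sn u·sn v·cn u·cn v)/D = 0.9945852034587522/0.9949146391475093 = 0.9996688804488399

sn(u+v)=0.3471464 cn(u+v)=-0.9378110 dn(u+v)=0.9996689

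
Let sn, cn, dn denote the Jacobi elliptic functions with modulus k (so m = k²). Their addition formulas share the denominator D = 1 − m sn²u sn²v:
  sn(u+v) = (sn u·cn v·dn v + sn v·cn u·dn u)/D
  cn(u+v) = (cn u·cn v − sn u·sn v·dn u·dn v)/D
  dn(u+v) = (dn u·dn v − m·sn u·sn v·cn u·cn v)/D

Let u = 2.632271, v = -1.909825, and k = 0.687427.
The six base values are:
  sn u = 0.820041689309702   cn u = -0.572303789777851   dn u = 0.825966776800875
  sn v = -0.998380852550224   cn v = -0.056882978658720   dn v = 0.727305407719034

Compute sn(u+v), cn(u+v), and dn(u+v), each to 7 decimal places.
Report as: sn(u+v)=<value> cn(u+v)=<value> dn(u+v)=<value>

m = k² = 0.472555880329
D = 1 − m·sn²u·sn²v = 0.6832493450154982
sn(u+v) = (sn u·cn v·dn v + sn v·cn u·dn u)/D = 0.4380123501635945/0.6832493450154982 = 0.6410724772135113
cn(u+v) = (cn u·cn v − sn u·sn v·dn u·dn v)/D = 0.5243804425875092/0.6832493450154982 = 0.767480344347223
dn(u+v) = (dn u·dn v − m·sn u·sn v·cn u·cn v)/D = 0.6133249910328333/0.6832493450154982 = 0.8976590984056064

sn(u+v)=0.6410725 cn(u+v)=0.7674803 dn(u+v)=0.8976591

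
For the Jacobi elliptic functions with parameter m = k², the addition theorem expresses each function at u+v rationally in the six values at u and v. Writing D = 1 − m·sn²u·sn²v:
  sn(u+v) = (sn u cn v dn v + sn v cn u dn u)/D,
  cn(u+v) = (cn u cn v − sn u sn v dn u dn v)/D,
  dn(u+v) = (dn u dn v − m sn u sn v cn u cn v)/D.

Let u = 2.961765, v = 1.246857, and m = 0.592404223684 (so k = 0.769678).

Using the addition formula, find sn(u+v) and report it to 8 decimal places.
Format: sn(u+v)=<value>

sn u = 0.7556633647450109, cn u = -0.6549602119077529, dn u = 0.8134624280133965
sn v = 0.8942703289007, cn v = 0.4475271822446474, dn v = 0.7254259694464578
m = k² = 0.592404223684
D = 1 − m·sn²u·sn²v = 0.7294718113294551
sn(u+v) = (sn u·cn v·dn v + sn v·cn u·dn u)/D = -0.2311298068303865/0.7294718113294551 = -0.3168454260201704

sn(u+v)=-0.31684543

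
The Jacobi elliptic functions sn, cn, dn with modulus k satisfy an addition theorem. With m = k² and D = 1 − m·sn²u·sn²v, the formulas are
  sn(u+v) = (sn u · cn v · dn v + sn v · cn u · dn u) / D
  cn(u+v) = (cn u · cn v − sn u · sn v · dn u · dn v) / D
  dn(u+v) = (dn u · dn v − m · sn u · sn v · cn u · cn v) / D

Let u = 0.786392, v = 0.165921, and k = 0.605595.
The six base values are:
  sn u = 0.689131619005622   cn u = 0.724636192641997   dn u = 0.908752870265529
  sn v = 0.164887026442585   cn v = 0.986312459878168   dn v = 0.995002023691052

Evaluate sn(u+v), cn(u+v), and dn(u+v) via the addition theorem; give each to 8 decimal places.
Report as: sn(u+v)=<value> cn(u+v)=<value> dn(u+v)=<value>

m = k² = 0.366745304025
D = 1 − m·sn²u·sn²v = 0.9952647611793898
sn(u+v) = (sn u·cn v·dn v + sn v·cn u·dn u)/D = 0.7848825987973138/0.9952647611793898 = 0.7886168881004358
cn(u+v) = (cn u·cn v − sn u·sn v·dn u·dn v)/D = 0.6119732436558339/0.9952647611793898 = 0.6148848703641883
dn(u+v) = (dn u·dn v − m·sn u·sn v·cn u·cn v)/D = 0.8744266197178801/0.9952647611793898 = 0.8785869386972806

sn(u+v)=0.78861689 cn(u+v)=0.61488487 dn(u+v)=0.87858694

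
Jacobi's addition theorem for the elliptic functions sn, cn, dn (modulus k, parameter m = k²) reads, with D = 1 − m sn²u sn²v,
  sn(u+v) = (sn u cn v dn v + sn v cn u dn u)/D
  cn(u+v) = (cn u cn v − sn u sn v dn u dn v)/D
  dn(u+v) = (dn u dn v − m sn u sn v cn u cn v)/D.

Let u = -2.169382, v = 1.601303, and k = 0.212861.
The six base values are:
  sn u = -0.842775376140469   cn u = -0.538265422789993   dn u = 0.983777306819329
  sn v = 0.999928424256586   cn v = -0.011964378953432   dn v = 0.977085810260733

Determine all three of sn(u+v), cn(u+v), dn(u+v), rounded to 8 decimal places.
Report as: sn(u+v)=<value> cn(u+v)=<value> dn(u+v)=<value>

sn(u+v)=-0.53691997 cn(u+v)=0.84363318 dn(u+v)=0.99344751

m = k² = 0.045309805321
D = 1 − m·sn²u·sn²v = 0.9678223961791144
sn(u+v) = (sn u·cn v·dn v + sn v·cn u·dn u)/D = -0.5196431725555067/0.9678223961791144 = -0.536919970654757
cn(u+v) = (cn u·cn v − sn u·sn v·dn u·dn v)/D = 0.8164870873212451/0.9678223961791144 = 0.8436331816092198
dn(u+v) = (dn u·dn v − m·sn u·sn v·cn u·cn v)/D = 0.9614807475510369/0.9678223961791144 = 0.9934475078763275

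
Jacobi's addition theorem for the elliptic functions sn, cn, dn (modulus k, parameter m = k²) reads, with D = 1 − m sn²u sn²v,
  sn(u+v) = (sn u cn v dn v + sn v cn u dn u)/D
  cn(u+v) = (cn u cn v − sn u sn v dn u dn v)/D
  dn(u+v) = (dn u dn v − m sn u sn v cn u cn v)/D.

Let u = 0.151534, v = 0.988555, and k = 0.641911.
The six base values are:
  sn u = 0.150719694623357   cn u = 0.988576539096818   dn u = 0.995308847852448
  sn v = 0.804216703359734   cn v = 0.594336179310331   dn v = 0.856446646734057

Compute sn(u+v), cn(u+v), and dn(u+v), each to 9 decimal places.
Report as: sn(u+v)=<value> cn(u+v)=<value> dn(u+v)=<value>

sn(u+v)=0.873305995 cn(u+v)=0.487172084 dn(u+v)=0.828097076

m = k² = 0.412049731921
D = 1 − m·sn²u·sn²v = 0.9939460918850701
sn(u+v) = (sn u·cn v·dn v + sn v·cn u·dn u)/D = 0.86801908083291/0.9939460918850701 = 0.873305995083362
cn(u+v) = (cn u·cn v − sn u·sn v·dn u·dn v)/D = 0.4842227884802556/0.9939460918850701 = 0.487172083509984
dn(u+v) = (dn u·dn v − m·sn u·sn v·cn u·cn v)/D = 0.8230838519440885/0.9939460918850701 = 0.8280970755497086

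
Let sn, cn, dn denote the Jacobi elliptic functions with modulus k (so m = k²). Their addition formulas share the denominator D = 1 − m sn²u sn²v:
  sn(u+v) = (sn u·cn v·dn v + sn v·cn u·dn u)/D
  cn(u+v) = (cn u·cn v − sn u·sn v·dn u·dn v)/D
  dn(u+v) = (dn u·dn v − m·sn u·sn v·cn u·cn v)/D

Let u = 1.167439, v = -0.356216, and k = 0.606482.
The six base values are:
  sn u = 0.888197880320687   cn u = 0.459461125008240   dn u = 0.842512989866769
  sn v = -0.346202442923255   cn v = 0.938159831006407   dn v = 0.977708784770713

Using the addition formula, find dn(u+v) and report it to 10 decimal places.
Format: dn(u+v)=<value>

m = k² = 0.367820416324
D = 1 − m·sn²u·sn²v = 0.9652211231658774
dn(u+v) = (dn u·dn v − m·sn u·sn v·cn u·cn v)/D = 0.8724853461572454/0.9652211231658774 = 0.9039227646568039

dn(u+v)=0.9039227647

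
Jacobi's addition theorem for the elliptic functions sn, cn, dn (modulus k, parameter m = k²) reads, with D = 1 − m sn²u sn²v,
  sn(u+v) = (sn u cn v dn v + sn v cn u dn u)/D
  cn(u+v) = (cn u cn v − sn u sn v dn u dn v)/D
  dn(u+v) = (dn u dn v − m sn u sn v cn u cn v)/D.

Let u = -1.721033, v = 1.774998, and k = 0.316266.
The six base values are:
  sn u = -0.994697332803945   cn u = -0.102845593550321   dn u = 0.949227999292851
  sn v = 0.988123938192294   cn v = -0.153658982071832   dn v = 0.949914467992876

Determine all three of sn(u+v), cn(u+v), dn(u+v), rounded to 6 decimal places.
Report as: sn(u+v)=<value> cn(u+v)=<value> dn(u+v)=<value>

m = k² = 0.100024182756
D = 1 − m·sn²u·sn²v = 0.9033704939077941
sn(u+v) = (sn u·cn v·dn v + sn v·cn u·dn u)/D = 0.04872436824771607/0.9033704939077941 = 0.0539361962520433
cn(u+v) = (cn u·cn v − sn u·sn v·dn u·dn v)/D = 0.9020555333249017/0.9033704939077941 = 0.9985443839578995
dn(u+v) = (dn u·dn v − m·sn u·sn v·cn u·cn v)/D = 0.903239052214687/0.9033704939077941 = 0.9998544985761727

sn(u+v)=0.053936 cn(u+v)=0.998544 dn(u+v)=0.999854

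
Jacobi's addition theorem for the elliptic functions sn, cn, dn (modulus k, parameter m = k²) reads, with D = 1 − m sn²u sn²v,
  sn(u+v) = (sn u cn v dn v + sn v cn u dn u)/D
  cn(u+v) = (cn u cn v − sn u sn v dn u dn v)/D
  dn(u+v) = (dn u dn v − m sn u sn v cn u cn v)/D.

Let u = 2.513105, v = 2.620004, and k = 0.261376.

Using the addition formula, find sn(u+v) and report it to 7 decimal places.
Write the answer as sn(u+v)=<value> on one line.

sn(u+v)=-0.9474318

sn u = 0.6295630690388818, cn u = -0.7769493819434727, dn u = 0.9863682966214849
sn v = 0.5441381625457389, cn v = -0.8389956257700912, dn v = 0.9898344038875514
m = k² = 0.068317413376
D = 1 − m·sn²u·sn²v = 0.9919826974307797
sn(u+v) = (sn u·cn v·dn v + sn v·cn u·dn u)/D = -0.939835950193631/0.9919826974307797 = -0.9474317975785183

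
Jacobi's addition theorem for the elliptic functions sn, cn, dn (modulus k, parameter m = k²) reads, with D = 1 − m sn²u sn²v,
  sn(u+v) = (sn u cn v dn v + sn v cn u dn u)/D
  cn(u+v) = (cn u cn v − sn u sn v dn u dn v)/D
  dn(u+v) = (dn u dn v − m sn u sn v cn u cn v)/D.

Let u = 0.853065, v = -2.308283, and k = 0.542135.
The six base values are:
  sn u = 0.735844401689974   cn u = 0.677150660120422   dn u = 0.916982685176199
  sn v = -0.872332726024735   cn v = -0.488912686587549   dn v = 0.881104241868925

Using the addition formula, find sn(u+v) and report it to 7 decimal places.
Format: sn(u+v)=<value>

m = k² = 0.293910358225
D = 1 − m·sn²u·sn²v = 0.8788980312648892
sn(u+v) = (sn u·cn v·dn v + sn v·cn u·dn u)/D = -0.8586515866882341/0.8788980312648892 = -0.9769638298682762

sn(u+v)=-0.9769638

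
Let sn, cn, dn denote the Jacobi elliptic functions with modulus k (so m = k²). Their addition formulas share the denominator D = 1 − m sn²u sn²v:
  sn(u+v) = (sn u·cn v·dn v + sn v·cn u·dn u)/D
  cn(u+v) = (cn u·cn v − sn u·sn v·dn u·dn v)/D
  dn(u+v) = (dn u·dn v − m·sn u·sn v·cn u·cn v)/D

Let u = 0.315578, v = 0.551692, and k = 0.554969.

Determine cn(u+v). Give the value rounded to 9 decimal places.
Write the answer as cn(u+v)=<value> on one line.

sn u = 0.308864364367747, cn u = 0.9511060952510543, dn u = 0.985199757084032
sn v = 0.5172297986617193, cn v = 0.8558465606499551, dn v = 0.9579166479734753
m = k² = 0.307990590961
D = 1 − m·sn²u·sn²v = 0.9921396817183781
cn(u+v) = (cn u·cn v − sn u·sn v·dn u·dn v)/D = 0.6632348992003341/0.9921396817183781 = 0.6684894389584504

cn(u+v)=0.668489439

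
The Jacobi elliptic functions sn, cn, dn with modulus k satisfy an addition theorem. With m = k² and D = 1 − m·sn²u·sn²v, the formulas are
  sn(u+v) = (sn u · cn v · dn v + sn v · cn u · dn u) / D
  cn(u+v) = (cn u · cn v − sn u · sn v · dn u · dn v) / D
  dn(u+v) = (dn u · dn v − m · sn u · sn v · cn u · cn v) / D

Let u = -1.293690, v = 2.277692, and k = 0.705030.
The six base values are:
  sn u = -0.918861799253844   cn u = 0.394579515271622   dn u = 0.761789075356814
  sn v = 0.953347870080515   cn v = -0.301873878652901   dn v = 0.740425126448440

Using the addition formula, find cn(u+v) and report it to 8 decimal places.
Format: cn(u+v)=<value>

cn(u+v)=0.60622344

m = k² = 0.4970673009
D = 1 − m·sn²u·sn²v = 0.618566890134985
cn(u+v) = (cn u·cn v − sn u·sn v·dn u·dn v)/D = 0.3749897454291402/0.618566890134985 = 0.6062234358313441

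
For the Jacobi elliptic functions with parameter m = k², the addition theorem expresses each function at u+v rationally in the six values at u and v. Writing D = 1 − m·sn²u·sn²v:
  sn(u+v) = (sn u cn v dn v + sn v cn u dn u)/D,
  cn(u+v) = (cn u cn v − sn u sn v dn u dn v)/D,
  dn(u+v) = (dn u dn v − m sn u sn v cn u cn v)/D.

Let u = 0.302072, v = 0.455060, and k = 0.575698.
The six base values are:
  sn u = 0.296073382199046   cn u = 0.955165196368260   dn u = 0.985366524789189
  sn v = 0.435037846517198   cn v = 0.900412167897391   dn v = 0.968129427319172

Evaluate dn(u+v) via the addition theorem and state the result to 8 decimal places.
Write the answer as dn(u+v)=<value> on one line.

dn(u+v)=0.92231934

m = k² = 0.331428187204
D = 1 − m·sn²u·sn²v = 0.9945015250342877
dn(u+v) = (dn u·dn v − m·sn u·sn v·cn u·cn v)/D = 0.9172479922074492/0.9945015250342877 = 0.9223193420199381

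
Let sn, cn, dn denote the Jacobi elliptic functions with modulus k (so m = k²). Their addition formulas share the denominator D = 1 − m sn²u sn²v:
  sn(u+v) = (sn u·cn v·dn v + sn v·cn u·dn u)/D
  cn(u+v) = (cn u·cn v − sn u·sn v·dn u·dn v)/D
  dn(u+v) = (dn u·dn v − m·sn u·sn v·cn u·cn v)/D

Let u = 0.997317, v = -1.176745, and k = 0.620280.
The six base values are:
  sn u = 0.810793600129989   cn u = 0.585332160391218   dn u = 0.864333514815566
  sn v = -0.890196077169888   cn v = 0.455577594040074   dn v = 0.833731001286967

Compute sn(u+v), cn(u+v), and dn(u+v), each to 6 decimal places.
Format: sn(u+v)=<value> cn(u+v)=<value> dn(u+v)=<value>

sn(u+v)=-0.178105 cn(u+v)=0.984012 dn(u+v)=0.993879

m = k² = 0.3847472784
D = 1 − m·sn²u·sn²v = 0.7995677818712785
sn(u+v) = (sn u·cn v·dn v + sn v·cn u·dn u)/D = -0.1424069059071517/0.7995677818712785 = -0.1781048575692581
cn(u+v) = (cn u·cn v − sn u·sn v·dn u·dn v)/D = 0.7867839035952045/0.7995677818712785 = 0.9840115140130395
dn(u+v) = (dn u·dn v − m·sn u·sn v·cn u·cn v)/D = 0.7946735607117585/0.7995677818712785 = 0.9938789164965279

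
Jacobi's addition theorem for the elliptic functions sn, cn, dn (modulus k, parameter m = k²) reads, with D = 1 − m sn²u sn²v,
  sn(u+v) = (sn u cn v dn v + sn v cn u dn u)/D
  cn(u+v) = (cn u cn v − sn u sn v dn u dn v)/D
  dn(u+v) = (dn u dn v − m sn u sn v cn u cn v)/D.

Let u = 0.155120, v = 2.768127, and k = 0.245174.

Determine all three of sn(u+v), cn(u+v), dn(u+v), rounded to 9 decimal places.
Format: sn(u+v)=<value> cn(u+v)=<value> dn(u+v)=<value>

sn u = 0.1544618945209344, cn u = 0.9879987465280529, dn u = 0.9992826727360294
sn v = 0.4092339952338305, cn v = -0.9124294696824282, dn v = 0.9949538590530451
m = k² = 0.060110290276
D = 1 − m·sn²u·sn²v = 0.9997598210472227
sn(u+v) = (sn u·cn v·dn v + sn v·cn u·dn u)/D = 0.2638082389699237/0.9997598210472227 = 0.2638716153781729
cn(u+v) = (cn u·cn v − sn u·sn v·dn u·dn v)/D = -0.9643261444303801/0.9997598210472227 = -0.9645578109152989
dn(u+v) = (dn u·dn v − m·sn u·sn v·cn u·cn v)/D = 0.9976654433903228/0.9997598210472227 = 0.9979051191968226

sn(u+v)=0.263871615 cn(u+v)=-0.964557811 dn(u+v)=0.997905119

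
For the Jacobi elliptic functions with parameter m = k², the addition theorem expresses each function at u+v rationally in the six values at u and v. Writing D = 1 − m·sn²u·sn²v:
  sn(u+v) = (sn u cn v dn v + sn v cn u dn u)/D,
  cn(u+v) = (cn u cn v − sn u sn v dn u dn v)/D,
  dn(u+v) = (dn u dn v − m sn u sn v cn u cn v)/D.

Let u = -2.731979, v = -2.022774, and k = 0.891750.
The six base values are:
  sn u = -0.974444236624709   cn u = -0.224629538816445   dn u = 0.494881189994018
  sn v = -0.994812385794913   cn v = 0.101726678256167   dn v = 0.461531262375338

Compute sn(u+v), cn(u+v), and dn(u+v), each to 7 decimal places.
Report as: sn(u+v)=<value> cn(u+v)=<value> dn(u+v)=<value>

m = k² = 0.7952180625
D = 1 − m·sn²u·sn²v = 0.2527213299317906
sn(u+v) = (sn u·cn v·dn v + sn v·cn u·dn u)/D = 0.0648380546262188/0.2527213299317906 = 0.2565594864656599
cn(u+v) = (cn u·cn v − sn u·sn v·dn u·dn v)/D = -0.244262353371903/0.2527213299317906 = -0.9665284423670505
dn(u+v) = (dn u·dn v − m·sn u·sn v·cn u·cn v)/D = 0.2460182819995858/0.2527213299317906 = 0.9734765247792343

sn(u+v)=0.2565595 cn(u+v)=-0.9665284 dn(u+v)=0.9734765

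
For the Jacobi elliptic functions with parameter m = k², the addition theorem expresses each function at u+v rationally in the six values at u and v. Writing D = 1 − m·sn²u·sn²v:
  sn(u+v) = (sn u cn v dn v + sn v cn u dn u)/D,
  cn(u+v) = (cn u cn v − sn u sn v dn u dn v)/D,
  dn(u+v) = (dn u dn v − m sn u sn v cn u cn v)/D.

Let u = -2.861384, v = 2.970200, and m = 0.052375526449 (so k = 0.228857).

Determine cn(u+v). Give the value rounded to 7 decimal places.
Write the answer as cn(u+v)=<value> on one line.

cn(u+v)=0.9940866

sn u = -0.3167633517211332, cn u = -0.9485046014682236, dn u = 0.9973688840905769
sn v = 0.2120787627556546, cn v = -0.9772525765573764, dn v = 0.9988214479636814
m = k² = 0.052375526449
D = 1 − m·sn²u·sn²v = 0.9997636298543568
cn(u+v) = (cn u·cn v − sn u·sn v·dn u·dn v)/D = 0.9938516248521194/0.9997636298543568 = 0.9940865972458924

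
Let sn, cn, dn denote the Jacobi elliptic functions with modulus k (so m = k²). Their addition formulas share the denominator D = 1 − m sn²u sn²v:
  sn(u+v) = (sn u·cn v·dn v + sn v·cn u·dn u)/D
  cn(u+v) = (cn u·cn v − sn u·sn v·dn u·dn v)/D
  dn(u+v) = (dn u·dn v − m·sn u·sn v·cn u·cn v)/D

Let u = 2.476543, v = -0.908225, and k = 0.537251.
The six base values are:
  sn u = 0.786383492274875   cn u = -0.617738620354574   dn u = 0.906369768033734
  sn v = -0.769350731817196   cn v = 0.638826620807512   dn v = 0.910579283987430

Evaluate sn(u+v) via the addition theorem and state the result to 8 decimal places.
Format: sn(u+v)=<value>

m = k² = 0.288638637001
D = 1 − m·sn²u·sn²v = 0.8943493960640508
sn(u+v) = (sn u·cn v·dn v + sn v·cn u·dn u)/D = 0.8882002506149563/0.8943493960640508 = 0.9931244483686618

sn(u+v)=0.99312445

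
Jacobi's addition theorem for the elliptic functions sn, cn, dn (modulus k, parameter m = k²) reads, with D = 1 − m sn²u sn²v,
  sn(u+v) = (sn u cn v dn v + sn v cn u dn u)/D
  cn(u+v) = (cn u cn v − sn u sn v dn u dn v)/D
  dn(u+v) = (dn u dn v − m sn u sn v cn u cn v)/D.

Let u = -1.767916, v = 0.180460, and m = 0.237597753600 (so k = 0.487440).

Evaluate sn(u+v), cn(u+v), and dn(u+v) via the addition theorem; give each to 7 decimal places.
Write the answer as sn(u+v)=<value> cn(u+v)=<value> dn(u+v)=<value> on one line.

sn u = -0.9969921172737007, cn u = -0.07750301990312026, dn u = 0.8739733572172938
sn v = 0.1792547488183171, cn v = 0.9838026911053263, dn v = 0.9961754092649131
m = k² = 0.2375977536
D = 1 − m·sn²u·sn²v = 0.9924113046376245
sn(u+v) = (sn u·cn v·dn v + sn v·cn u·dn u)/D = -0.9892341263078838/0.9924113046376245 = -0.9967985266644047
cn(u+v) = (cn u·cn v − sn u·sn v·dn u·dn v)/D = 0.07934759555544034/0.9924113046376245 = 0.07995434472042198
dn(u+v) = (dn u·dn v − m·sn u·sn v·cn u·cn v)/D = 0.867393105946466/0.9924113046376245 = 0.8740258216457858

sn(u+v)=-0.9967985 cn(u+v)=0.0799543 dn(u+v)=0.8740258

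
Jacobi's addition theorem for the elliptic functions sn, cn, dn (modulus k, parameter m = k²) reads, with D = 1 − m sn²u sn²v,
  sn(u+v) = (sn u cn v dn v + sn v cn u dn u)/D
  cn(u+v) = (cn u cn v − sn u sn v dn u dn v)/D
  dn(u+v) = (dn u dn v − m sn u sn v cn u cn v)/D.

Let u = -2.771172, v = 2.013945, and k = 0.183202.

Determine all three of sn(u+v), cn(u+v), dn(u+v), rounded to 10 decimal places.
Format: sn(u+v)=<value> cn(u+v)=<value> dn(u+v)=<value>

sn(u+v)=-0.6853346675 cn(u+v)=0.7282282565 dn(u+v)=0.9920867008

sn u = -0.3866079675329668, cn u = -0.9222441539202233, dn u = 0.9974885894513859
sn v = 0.9119181470012945, cn v = -0.4103721398556747, dn v = 0.9859458451003813
m = k² = 0.033562972804
D = 1 − m·sn²u·sn²v = 0.9958282935821405
sn(u+v) = (sn u·cn v·dn v + sn v·cn u·dn u)/D = -0.6824756524448991/0.9958282935821405 = -0.6853346674755886
cn(u+v) = (cn u·cn v − sn u·sn v·dn u·dn v)/D = 0.7251903020026034/0.9958282935821405 = 0.7282282564938856
dn(u+v) = (dn u·dn v − m·sn u·sn v·cn u·cn v)/D = 0.987948006336279/0.9958282935821405 = 0.9920867007930504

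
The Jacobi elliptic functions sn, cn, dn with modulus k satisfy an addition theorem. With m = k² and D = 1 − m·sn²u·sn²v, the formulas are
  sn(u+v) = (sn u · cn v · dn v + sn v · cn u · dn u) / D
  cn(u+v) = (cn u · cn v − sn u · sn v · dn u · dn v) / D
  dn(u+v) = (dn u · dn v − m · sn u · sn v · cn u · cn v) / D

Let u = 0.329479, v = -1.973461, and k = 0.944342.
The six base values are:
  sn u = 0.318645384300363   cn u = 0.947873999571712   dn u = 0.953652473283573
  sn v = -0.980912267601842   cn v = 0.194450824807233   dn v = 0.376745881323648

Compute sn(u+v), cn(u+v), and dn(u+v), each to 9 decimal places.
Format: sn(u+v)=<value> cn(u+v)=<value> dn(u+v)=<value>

sn(u+v)=-0.945740706 cn(u+v)=0.324922324 dn(u+v)=0.449852888

m = k² = 0.891781812964
D = 1 − m·sn²u·sn²v = 0.9128767220735646
sn(u+v) = (sn u·cn v·dn v + sn v·cn u·dn u)/D = -0.8633446757438421/0.9128767220735646 = -0.9457407061303826
cn(u+v) = (cn u·cn v − sn u·sn v·dn u·dn v)/D = 0.2966140262505068/0.9128767220735646 = 0.3249223242068867
dn(u+v) = (dn u·dn v − m·sn u·sn v·cn u·cn v)/D = 0.4106602299753414/0.9128767220735646 = 0.4498528881780908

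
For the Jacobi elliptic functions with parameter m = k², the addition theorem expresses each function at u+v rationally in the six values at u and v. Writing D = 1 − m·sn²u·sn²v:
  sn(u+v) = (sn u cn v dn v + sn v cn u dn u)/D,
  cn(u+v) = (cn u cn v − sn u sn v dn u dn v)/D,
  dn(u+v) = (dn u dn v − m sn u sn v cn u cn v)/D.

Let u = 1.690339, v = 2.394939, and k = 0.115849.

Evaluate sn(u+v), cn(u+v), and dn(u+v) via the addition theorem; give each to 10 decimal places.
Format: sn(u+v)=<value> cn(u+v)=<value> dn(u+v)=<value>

sn u = 0.9935696074487479, cn u = -0.1132229444686061, dn u = 0.9933534409867808
sn v = 0.6863142025994227, cn v = -0.7273051734384395, dn v = 0.9968341629816159
m = k² = 0.013420990801
D = 1 − m·sn²u·sn²v = 0.9937593884888935
sn(u+v) = (sn u·cn v·dn v + sn v·cn u·dn u)/D = -0.7975306261086725/0.9937593884888935 = -0.8025389599804379
cn(u+v) = (cn u·cn v − sn u·sn v·dn u·dn v)/D = -0.5928765660983139/0.9937593884888935 = -0.5965997131356309
dn(u+v) = (dn u·dn v − m·sn u·sn v·cn u·cn v)/D = 0.98945501796161/0.9937593884888935 = 0.9956685988810342

sn(u+v)=-0.8025389600 cn(u+v)=-0.5965997131 dn(u+v)=0.9956685989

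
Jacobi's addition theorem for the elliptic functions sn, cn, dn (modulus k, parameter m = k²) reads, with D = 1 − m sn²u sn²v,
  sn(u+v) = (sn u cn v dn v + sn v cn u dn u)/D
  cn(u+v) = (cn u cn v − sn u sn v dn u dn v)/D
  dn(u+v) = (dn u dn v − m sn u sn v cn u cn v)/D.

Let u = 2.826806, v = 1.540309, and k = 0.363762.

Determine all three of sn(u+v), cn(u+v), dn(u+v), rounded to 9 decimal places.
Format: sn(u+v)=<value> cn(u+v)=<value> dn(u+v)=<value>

sn(u+v)=-0.886342436 cn(u+v)=-0.463030329 dn(u+v)=0.946597501

sn u = 0.412851984272114, cn u = -0.9107981330034544, dn u = 0.9886586916617294
sn v = 0.9967385375948642, cn v = 0.08069874641685278, dn v = 0.9319543612470654
m = k² = 0.132322792644
D = 1 − m·sn²u·sn²v = 0.9775928866784706
sn(u+v) = (sn u·cn v·dn v + sn v·cn u·dn u)/D = -0.8664820607134267/0.9775928866784706 = -0.8863424361212766
cn(u+v) = (cn u·cn v − sn u·sn v·dn u·dn v)/D = -0.4526551563233965/0.9775928866784706 = -0.4630303293852366
dn(u+v) = (dn u·dn v − m·sn u·sn v·cn u·cn v)/D = 0.9253869833195081/0.9775928866784706 = 0.9465975007895767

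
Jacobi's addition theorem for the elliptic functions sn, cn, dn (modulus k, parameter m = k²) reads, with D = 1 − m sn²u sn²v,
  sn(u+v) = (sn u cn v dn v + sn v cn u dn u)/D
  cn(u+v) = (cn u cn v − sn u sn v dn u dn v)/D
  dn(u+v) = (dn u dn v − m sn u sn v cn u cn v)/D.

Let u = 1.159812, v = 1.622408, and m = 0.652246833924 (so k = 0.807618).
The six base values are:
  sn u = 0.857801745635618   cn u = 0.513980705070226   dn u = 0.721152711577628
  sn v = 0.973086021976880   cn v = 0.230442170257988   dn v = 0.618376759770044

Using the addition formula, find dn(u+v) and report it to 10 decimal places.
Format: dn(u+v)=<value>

dn(u+v)=0.6992221606

m = k² = 0.652246833924
D = 1 − m·sn²u·sn²v = 0.5455477067412667
dn(u+v) = (dn u·dn v − m·sn u·sn v·cn u·cn v)/D = 0.3814590462316022/0.5455477067412667 = 0.6992221606249264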